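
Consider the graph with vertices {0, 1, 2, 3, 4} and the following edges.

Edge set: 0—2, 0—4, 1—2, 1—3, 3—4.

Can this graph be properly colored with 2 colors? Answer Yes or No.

The cycle 4-0-2-1-3-4 has odd length 5, so it cannot be 2-colored; at least 3 colors are needed.
So 2 colors are not enough.

No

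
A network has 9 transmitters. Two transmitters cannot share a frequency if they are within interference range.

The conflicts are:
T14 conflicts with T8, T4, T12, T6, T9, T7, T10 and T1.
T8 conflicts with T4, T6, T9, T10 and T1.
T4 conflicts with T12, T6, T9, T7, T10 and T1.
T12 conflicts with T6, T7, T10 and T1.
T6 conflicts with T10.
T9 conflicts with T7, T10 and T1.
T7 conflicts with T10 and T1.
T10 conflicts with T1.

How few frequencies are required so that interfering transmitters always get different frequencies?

6

T14, T4, T12, T7, T10, T1 pairwise conflict, so at least 6 frequencies are needed.
6 frequencies suffice: frequency 1 → {T10}; frequency 2 → {T14}; frequency 3 → {T4}; frequency 4 → {T6, T1}; frequency 5 → {T12, T9}; frequency 6 → {T8, T7}. Every pair that conflicts lands in different frequencies.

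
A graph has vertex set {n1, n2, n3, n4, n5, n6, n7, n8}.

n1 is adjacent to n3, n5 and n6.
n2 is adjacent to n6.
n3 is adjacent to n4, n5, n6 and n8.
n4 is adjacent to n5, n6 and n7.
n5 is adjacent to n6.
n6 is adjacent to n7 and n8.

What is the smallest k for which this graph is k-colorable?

n3, n4, n5, n6 form a clique, so at least 4 colors are needed.
One proper 4-coloring: n1=3, n2=2, n3=2, n4=3, n5=4, n6=1, n7=2, n8=3. Every edge joins two different colors.

4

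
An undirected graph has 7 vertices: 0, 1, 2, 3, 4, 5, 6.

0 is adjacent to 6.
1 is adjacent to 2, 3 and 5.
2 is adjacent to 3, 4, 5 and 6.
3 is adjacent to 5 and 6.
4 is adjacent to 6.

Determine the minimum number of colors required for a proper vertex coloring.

1, 2, 3, 5 are pairwise adjacent (a clique of size 4), so at least 4 colors are needed.
4 colors suffice: color a → {0, 2}; color b → {3, 4}; color c → {5, 6}; color d → {1}. Each edge has distinct colors on its endpoints.

4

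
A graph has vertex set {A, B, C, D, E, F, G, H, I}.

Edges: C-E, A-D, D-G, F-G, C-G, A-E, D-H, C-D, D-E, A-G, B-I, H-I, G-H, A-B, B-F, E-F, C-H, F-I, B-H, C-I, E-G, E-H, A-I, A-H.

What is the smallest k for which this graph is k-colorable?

5

A, D, E, G, H are mutually adjacent (a clique of size 5), so at least 5 colors are needed.
A valid assignment using 5 colors: A=blue, B=yellow, C=blue, D=purple, E=green, F=red, G=yellow, H=red, I=green. No two adjacent vertices share a color.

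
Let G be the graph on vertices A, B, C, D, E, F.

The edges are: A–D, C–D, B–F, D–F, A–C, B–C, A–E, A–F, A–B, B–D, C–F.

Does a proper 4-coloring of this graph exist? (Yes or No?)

No

A, B, C, D, F form a clique, so at least 5 colors are needed.
So 4 colors are not enough.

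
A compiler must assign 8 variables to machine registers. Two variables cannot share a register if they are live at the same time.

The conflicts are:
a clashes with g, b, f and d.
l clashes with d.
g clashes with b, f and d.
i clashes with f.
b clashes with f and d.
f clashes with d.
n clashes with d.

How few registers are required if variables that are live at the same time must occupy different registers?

5

a, g, b, f, d are mutually in conflict, so at least 5 registers are needed.
5 registers suffice: register 1 → {i, d}; register 2 → {l, f, n}; register 3 → {a}; register 4 → {g}; register 5 → {b}. Every pair that conflicts lands in different registers.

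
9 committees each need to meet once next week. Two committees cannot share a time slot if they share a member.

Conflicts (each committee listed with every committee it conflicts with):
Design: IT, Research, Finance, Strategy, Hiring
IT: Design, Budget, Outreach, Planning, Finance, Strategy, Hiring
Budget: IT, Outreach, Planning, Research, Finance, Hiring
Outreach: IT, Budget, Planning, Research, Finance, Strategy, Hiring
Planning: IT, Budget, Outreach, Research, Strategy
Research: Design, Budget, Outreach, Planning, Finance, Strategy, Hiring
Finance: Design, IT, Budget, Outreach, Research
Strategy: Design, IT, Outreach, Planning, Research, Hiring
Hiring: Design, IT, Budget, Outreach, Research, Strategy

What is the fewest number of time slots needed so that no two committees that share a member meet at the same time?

4

Budget, Outreach, Research, Finance all conflict with each other, so at least 4 time slots are needed.
4 time slots suffice: time slot 1 → {IT, Research}; time slot 2 → {Design, Outreach}; time slot 3 → {Budget, Strategy}; time slot 4 → {Planning, Finance, Hiring}. Every pair that conflicts lands in different time slots.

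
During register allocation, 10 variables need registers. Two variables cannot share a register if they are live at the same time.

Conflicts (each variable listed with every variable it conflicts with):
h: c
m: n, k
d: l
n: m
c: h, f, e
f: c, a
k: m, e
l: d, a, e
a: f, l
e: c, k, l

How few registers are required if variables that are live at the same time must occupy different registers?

3

The cycle c-e-l-a-f-c has odd length 5, so it cannot be 2-colored; at least 3 registers are needed.
3 registers suffice: register 1 → {m, c, l}; register 2 → {h, d, n, a, e}; register 3 → {f, k}. Every pair that conflicts lands in different registers.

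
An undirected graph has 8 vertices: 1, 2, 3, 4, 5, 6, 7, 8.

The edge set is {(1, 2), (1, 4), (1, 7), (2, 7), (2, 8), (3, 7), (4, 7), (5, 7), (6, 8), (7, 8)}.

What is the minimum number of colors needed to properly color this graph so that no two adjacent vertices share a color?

1, 4, 7 form a triangle, so at least 3 colors are needed.
One proper 3-coloring: 1=green, 2=blue, 3=blue, 4=blue, 5=blue, 6=red, 7=red, 8=green. No two adjacent vertices share a color.

3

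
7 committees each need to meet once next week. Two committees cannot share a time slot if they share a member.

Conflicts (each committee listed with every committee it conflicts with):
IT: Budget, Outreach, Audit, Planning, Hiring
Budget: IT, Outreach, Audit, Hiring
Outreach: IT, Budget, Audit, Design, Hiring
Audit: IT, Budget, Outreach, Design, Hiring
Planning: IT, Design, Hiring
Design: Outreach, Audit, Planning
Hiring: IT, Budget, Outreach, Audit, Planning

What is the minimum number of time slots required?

IT, Budget, Outreach, Audit, Hiring are mutually in conflict, so at least 5 time slots are needed.
A valid assignment using 5 time slots: IT=4, Budget=5, Outreach=1, Audit=2, Planning=1, Design=3, Hiring=3. Each listed conflict is separated.

5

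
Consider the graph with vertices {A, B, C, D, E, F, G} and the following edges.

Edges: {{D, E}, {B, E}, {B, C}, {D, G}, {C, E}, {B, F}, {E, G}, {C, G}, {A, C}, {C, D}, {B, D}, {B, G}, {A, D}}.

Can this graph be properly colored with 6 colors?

Yes

The chromatic number is 5. B, C, D, E, G form a clique, so at least 5 colors are needed.
5 colors suffice: A=red, B=red, C=green, D=blue, E=yellow, F=blue, G=purple.
Since 6 ≥ 5, a proper 6-coloring certainly exists.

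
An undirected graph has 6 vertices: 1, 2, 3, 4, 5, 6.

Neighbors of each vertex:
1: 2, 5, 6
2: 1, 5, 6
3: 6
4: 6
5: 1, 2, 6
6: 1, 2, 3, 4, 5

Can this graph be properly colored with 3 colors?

No

1, 2, 5, 6 form a clique, so at least 4 colors are needed.
So 3 colors are not enough.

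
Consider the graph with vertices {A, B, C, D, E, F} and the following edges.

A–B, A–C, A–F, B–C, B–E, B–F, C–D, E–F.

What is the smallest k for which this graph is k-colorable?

A, B, F form a triangle, so at least 3 colors are needed.
A valid assignment using 3 colors: A=3, B=1, C=2, D=1, E=3, F=2. Each edge has distinct colors on its endpoints.

3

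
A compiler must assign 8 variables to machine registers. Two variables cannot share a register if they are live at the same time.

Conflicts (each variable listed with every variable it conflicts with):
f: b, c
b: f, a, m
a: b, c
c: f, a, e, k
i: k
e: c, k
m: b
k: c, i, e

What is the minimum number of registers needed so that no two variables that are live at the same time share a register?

c, e, k pairwise conflict, so at least 3 registers are needed.
3 registers suffice: register 1 → {b, c, i}; register 2 → {f, a, m, k}; register 3 → {e}. Every pair that conflicts lands in different registers.

3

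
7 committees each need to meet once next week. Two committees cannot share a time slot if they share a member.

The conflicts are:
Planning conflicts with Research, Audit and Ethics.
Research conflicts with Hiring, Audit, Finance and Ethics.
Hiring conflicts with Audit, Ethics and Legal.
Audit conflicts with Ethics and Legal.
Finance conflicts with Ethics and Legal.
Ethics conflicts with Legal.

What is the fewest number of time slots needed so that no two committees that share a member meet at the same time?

Planning, Research, Audit, Ethics are mutually in conflict, so at least 4 time slots are needed.
4 time slots suffice: Planning=4, Research=3, Hiring=4, Audit=2, Finance=2, Ethics=1, Legal=3. Each listed conflict is separated.

4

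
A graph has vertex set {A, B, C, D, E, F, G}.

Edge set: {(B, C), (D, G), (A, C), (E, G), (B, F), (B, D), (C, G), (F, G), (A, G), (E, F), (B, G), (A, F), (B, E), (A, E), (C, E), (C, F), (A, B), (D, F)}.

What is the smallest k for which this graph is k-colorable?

6

A, B, C, E, F, G form a clique, so at least 6 colors are needed.
6 colors suffice: color 1 → {F}; color 2 → {G}; color 3 → {B}; color 4 → {D, E}; color 5 → {C}; color 6 → {A}. Every edge joins two different colors.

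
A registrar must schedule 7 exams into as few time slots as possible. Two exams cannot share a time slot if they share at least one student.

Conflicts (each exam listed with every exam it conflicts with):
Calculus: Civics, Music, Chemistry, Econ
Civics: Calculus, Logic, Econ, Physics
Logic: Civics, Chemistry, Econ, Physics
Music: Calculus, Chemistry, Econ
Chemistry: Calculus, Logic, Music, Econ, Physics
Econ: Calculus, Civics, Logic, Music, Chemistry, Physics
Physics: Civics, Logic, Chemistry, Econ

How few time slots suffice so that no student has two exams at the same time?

Calculus, Music, Chemistry, Econ all conflict with each other, so at least 4 time slots are needed.
A valid assignment using 4 time slots: Calculus=3, Civics=2, Logic=4, Music=4, Chemistry=2, Econ=1, Physics=3. No two conflicting exams share a time slot.

4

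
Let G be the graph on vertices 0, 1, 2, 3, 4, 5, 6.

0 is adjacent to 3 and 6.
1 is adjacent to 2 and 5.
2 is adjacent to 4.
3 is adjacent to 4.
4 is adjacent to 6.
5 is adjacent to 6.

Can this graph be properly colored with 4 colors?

Yes

The chromatic number is 3. The cycle 2-4-6-5-1-2 has odd length 5, so it cannot be 2-colored; at least 3 colors are needed.
One proper 3-coloring: 0=blue, 1=red, 2=green, 3=red, 4=blue, 5=blue, 6=red.
Since 4 ≥ 3, a proper 4-coloring certainly exists.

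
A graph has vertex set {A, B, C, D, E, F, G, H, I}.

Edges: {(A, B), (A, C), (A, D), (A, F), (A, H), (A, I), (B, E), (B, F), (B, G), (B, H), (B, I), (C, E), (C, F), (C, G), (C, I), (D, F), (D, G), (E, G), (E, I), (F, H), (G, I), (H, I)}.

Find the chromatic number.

C, E, G, I form a clique, so at least 4 colors are needed.
4 colors suffice: color 1 → {A, G}; color 2 → {B, C, D}; color 3 → {F, I}; color 4 → {E, H}. No two adjacent vertices share a color.

4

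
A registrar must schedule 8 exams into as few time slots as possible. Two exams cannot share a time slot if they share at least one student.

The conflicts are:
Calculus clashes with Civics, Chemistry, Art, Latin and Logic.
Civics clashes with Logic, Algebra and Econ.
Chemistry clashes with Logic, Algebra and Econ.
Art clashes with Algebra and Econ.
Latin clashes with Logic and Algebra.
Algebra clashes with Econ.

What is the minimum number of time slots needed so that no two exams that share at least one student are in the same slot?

Art, Algebra, Econ pairwise conflict, so at least 3 time slots are needed.
A valid assignment using 3 time slots: Calculus=1, Civics=3, Chemistry=3, Art=3, Latin=3, Logic=2, Algebra=1, Econ=2. No two conflicting exams share a time slot.

3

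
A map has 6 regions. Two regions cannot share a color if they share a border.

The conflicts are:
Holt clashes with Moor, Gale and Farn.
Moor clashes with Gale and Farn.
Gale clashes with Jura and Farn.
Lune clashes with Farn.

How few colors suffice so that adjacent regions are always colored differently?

4

Holt, Moor, Gale, Farn pairwise conflict, so at least 4 colors are needed.
One proper 4-coloring: Holt=3, Moor=4, Gale=2, Jura=1, Lune=2, Farn=1. Every pair that conflicts lands in different colors.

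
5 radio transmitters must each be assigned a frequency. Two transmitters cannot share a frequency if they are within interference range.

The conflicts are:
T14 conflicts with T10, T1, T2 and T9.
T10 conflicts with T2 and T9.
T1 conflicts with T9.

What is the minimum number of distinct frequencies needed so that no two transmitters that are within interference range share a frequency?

T14, T1, T9 pairwise conflict, so at least 3 frequencies are needed.
3 frequencies suffice: T14=1, T10=2, T1=2, T2=3, T9=3. No two conflicting transmitters share a frequency.

3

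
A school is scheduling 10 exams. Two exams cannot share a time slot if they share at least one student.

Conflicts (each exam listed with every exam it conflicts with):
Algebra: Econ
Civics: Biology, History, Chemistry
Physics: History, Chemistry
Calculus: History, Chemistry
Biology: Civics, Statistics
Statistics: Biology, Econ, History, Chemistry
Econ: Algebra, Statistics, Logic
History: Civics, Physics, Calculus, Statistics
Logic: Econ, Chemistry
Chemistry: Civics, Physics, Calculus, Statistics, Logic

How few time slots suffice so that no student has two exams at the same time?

2

Statistics and Econ conflict, so at least 2 time slots are needed.
2 time slots suffice: time slot 1 → {Biology, Econ, History, Chemistry}; time slot 2 → {Algebra, Civics, Physics, Calculus, Statistics, Logic}. No two conflicting exams share a time slot.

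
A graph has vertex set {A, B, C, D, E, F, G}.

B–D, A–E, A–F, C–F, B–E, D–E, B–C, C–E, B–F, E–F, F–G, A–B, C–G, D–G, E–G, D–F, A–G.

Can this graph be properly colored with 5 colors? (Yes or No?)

Yes

The chromatic number is 4. D, E, F, G are mutually adjacent (a clique of size 4), so at least 4 colors are needed.
4 colors suffice: color 1 → {F}; color 2 → {E}; color 3 → {B, G}; color 4 → {A, C, D}.
Since 5 ≥ 4, a proper 5-coloring certainly exists.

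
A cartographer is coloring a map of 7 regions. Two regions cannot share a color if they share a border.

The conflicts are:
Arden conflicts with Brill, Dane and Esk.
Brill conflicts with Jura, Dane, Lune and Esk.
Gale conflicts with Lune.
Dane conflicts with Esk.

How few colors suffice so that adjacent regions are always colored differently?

Arden, Brill, Dane, Esk all conflict with each other, so at least 4 colors are needed.
One proper 4-coloring: Arden=2, Brill=1, Jura=2, Gale=1, Dane=3, Lune=2, Esk=4. Each listed conflict is separated.

4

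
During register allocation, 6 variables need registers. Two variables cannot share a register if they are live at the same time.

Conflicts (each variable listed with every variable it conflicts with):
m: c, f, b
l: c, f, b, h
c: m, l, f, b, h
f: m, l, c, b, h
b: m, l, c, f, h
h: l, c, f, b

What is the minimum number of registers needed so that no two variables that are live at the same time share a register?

5

l, c, f, b, h are mutually in conflict, so at least 5 registers are needed.
5 registers suffice: m=4, l=5, c=1, f=2, b=3, h=4. Each listed conflict is separated.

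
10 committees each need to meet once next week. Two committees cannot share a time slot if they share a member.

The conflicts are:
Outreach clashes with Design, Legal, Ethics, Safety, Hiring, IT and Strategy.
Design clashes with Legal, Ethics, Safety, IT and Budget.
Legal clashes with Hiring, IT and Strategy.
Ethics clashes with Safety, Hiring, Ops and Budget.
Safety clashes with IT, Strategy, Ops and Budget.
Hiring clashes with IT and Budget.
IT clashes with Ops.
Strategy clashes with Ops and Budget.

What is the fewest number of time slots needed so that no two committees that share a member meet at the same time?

4

Outreach, Legal, Hiring, IT are mutually in conflict, so at least 4 time slots are needed.
4 time slots suffice: time slot 1 → {Outreach, Ops, Budget}; time slot 2 → {Legal, Safety}; time slot 3 → {Ethics, IT, Strategy}; time slot 4 → {Design, Hiring}. Each listed conflict is separated.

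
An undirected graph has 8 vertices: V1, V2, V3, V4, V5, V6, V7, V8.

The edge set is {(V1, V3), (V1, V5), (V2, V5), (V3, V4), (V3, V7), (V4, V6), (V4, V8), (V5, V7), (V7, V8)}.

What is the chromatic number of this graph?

V1 and V3 are adjacent, so at least 2 colors are needed.
2 colors suffice: color 1 → {V3, V5, V6, V8}; color 2 → {V1, V2, V4, V7}. Every edge joins two different colors.

2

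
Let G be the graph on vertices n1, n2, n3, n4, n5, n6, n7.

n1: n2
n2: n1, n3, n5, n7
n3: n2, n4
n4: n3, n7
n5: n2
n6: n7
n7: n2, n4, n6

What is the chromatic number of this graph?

2

n3 and n4 are adjacent, so at least 2 colors are needed.
2 colors suffice: color R → {n2, n4, n6}; color B → {n1, n3, n5, n7}. Every edge joins two different colors.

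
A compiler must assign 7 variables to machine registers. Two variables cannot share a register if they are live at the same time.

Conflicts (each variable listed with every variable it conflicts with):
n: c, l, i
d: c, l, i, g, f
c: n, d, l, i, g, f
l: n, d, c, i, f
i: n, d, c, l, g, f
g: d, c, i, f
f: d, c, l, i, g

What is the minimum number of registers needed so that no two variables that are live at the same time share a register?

5

d, c, i, g, f all conflict with each other, so at least 5 registers are needed.
5 registers suffice: register 1 → {i}; register 2 → {c}; register 3 → {n, d}; register 4 → {f}; register 5 → {l, g}. No two conflicting variables share a register.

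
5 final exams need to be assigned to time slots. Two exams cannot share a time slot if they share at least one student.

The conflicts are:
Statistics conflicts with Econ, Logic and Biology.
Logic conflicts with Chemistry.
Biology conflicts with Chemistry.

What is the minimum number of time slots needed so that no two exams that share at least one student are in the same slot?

2

Logic and Chemistry conflict, so at least 2 time slots are needed.
2 time slots suffice: time slot 1 → {Statistics, Chemistry}; time slot 2 → {Econ, Logic, Biology}. Every pair that conflicts lands in different time slots.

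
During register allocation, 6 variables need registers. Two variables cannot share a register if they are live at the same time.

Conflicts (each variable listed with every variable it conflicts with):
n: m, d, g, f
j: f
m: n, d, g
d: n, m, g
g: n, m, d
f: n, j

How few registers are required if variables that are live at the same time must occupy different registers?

4

n, m, d, g pairwise conflict, so at least 4 registers are needed.
4 registers suffice: register 1 → {n, j}; register 2 → {g, f}; register 3 → {d}; register 4 → {m}. Every pair that conflicts lands in different registers.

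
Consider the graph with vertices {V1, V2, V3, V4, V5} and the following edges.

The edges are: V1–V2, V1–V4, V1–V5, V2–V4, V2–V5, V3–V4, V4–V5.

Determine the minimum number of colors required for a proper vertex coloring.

4

V1, V2, V4, V5 are pairwise adjacent (a clique of size 4), so at least 4 colors are needed.
One proper 4-coloring: V1=B, V2=G, V3=B, V4=R, V5=Y. Every edge joins two different colors.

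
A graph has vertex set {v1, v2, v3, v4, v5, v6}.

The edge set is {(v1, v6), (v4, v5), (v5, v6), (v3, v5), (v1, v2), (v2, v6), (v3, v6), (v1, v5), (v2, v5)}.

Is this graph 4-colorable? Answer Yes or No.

Yes

The chromatic number is 4. v1, v2, v5, v6 are pairwise adjacent (a clique of size 4), so at least 4 colors are needed.
4 colors suffice: color R → {v5}; color B → {v4, v6}; color G → {v2, v3}; color Y → {v1}.
That is already a proper 4-coloring.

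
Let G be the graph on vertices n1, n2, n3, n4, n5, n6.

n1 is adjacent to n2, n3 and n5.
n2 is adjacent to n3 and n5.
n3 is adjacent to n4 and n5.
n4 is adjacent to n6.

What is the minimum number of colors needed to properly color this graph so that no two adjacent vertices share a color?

4

n1, n2, n3, n5 are mutually adjacent (a clique of size 4), so at least 4 colors are needed.
One proper 4-coloring: n1=green, n2=yellow, n3=red, n4=blue, n5=blue, n6=red. No two adjacent vertices share a color.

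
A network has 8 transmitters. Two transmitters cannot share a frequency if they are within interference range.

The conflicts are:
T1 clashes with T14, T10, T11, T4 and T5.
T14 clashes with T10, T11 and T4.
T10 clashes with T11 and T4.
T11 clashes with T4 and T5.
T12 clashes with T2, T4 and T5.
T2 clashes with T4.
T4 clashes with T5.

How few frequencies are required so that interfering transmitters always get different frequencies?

5

T1, T14, T10, T11, T4 all conflict with each other, so at least 5 frequencies are needed.
5 frequencies suffice: frequency 1 → {T4}; frequency 2 → {T1, T12}; frequency 3 → {T11, T2}; frequency 4 → {T14, T5}; frequency 5 → {T10}. Each listed conflict is separated.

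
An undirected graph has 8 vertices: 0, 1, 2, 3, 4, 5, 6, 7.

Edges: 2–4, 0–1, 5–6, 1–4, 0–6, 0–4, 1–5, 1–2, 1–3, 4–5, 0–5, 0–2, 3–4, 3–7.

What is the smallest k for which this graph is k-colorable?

0, 1, 4, 5 are pairwise adjacent (a clique of size 4), so at least 4 colors are needed.
4 colors suffice: 0=a, 1=c, 2=d, 3=a, 4=b, 5=d, 6=b, 7=b. Each edge has distinct colors on its endpoints.

4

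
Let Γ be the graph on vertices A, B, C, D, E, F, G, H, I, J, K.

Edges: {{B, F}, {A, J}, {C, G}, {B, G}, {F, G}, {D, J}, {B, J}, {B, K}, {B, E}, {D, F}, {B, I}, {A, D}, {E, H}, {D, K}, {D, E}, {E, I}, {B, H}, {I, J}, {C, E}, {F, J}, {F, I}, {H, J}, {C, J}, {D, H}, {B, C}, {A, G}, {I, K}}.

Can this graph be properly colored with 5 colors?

Yes

The chromatic number is 4. B, F, I, J form a clique, so at least 4 colors are needed.
One proper 4-coloring: A=3, B=1, C=3, D=1, E=2, F=4, G=2, H=3, I=3, J=2, K=2.
Since 5 ≥ 4, a proper 5-coloring certainly exists.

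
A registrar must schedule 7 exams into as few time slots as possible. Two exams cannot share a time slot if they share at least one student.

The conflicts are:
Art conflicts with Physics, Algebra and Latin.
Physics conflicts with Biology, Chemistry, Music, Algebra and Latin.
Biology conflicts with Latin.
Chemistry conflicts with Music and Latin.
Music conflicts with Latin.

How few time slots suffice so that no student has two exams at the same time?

Physics, Chemistry, Music, Latin pairwise conflict, so at least 4 time slots are needed.
A valid assignment using 4 time slots: Art=3, Physics=1, Biology=3, Chemistry=4, Music=3, Algebra=2, Latin=2. Each listed conflict is separated.

4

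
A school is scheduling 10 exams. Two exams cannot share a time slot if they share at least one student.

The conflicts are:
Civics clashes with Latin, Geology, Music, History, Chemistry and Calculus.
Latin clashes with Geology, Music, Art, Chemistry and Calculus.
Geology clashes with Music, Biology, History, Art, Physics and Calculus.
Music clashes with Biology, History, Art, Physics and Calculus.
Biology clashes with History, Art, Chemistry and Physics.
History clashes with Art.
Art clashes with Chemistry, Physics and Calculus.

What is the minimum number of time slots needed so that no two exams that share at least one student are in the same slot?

5

Geology, Music, Biology, History, Art pairwise conflict, so at least 5 time slots are needed.
5 time slots suffice: time slot 1 → {Music, Chemistry}; time slot 2 → {Civics, Art}; time slot 3 → {Geology}; time slot 4 → {Latin, Biology}; time slot 5 → {History, Physics, Calculus}. No two conflicting exams share a time slot.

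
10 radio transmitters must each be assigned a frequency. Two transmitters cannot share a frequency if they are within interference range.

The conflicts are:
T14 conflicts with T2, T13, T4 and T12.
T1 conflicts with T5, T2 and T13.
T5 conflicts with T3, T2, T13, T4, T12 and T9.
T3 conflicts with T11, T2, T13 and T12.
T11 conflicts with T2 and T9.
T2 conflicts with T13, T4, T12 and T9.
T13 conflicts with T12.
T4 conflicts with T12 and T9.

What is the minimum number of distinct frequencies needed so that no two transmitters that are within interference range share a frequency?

5

T5, T3, T2, T13, T12 pairwise conflict, so at least 5 frequencies are needed.
5 frequencies suffice: T14=2, T1=4, T5=2, T3=5, T11=2, T2=1, T13=3, T4=3, T12=4, T9=4. Each listed conflict is separated.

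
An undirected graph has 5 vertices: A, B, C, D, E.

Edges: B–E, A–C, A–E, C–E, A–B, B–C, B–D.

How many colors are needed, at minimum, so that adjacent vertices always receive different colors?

4

A, B, C, E are mutually adjacent (a clique of size 4), so at least 4 colors are needed.
4 colors suffice: color 1 → {B}; color 2 → {C, D}; color 3 → {A}; color 4 → {E}. No two adjacent vertices share a color.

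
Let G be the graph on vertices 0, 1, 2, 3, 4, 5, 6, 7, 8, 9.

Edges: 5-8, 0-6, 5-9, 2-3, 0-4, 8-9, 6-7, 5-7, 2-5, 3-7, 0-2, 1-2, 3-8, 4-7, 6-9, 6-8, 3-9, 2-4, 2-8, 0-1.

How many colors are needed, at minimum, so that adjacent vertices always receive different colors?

0, 2, 4 are pairwise adjacent, so at least 3 colors are needed.
A valid assignment using 3 colors: 0=b, 1=c, 2=a, 3=c, 4=c, 5=c, 6=c, 7=a, 8=b, 9=a. No two adjacent vertices share a color.

3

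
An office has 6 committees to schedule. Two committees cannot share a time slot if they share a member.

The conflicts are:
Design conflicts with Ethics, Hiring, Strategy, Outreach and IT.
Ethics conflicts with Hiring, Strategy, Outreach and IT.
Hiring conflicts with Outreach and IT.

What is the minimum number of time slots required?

4

Design, Ethics, Hiring, IT are mutually in conflict, so at least 4 time slots are needed.
4 time slots suffice: Design=2, Ethics=1, Hiring=3, Strategy=3, Outreach=4, IT=4. Each listed conflict is separated.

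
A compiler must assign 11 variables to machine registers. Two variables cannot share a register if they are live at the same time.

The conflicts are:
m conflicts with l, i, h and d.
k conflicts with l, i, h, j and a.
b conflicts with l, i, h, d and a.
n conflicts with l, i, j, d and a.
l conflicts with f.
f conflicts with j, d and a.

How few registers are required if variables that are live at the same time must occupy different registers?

2

n and i conflict, so at least 2 registers are needed.
A valid assignment using 2 registers: m=1, k=1, b=1, n=1, l=2, i=2, f=1, h=2, j=2, d=2, a=2. Each listed conflict is separated.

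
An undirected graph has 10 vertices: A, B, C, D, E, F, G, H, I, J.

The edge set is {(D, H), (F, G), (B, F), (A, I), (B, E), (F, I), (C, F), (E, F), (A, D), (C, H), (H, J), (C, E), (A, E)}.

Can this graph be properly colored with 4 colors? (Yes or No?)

Yes

The chromatic number is 3. C, E, F form a triangle, so at least 3 colors are needed.
3 colors suffice: color 1 → {A, F, H}; color 2 → {D, E, G, I, J}; color 3 → {B, C}.
Since 4 ≥ 3, a proper 4-coloring certainly exists.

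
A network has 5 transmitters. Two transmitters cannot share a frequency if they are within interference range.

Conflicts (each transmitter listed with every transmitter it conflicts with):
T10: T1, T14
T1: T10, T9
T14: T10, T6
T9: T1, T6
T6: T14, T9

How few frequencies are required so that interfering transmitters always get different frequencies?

3

The cycle T6-T9-T1-T10-T14-T6 has odd length 5, so it cannot be 2-colored; at least 3 frequencies are needed.
A valid assignment using 3 frequencies: T10=3, T1=1, T14=2, T9=2, T6=1. Every pair that conflicts lands in different frequencies.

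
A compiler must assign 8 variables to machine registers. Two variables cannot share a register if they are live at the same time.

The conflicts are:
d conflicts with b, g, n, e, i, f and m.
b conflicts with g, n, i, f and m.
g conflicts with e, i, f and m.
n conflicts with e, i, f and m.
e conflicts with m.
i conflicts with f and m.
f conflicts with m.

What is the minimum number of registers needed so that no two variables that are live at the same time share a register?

d, b, n, i, f, m are mutually in conflict, so at least 6 registers are needed.
6 registers suffice: register 1 → {m}; register 2 → {d}; register 3 → {e, f}; register 4 → {i}; register 5 → {g, n}; register 6 → {b}. No two conflicting variables share a register.

6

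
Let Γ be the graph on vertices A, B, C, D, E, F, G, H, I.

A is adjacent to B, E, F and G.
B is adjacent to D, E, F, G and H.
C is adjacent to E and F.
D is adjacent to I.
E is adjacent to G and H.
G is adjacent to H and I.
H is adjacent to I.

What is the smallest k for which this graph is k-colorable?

4

B, E, G, H are mutually adjacent (a clique of size 4), so at least 4 colors are needed.
A valid assignment using 4 colors: A=4, B=1, C=1, D=2, E=3, F=2, G=2, H=4, I=1. No two adjacent vertices share a color.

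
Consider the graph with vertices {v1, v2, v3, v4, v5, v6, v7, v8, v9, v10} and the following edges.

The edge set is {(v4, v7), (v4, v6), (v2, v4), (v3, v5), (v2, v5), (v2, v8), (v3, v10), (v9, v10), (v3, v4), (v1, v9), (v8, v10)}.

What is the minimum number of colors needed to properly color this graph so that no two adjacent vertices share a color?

3

The cycle v10-v3-v4-v2-v8-v10 has odd length 5, so it cannot be 2-colored; at least 3 colors are needed.
One proper 3-coloring: v1=1, v2=2, v3=2, v4=1, v5=1, v6=2, v7=2, v8=3, v9=2, v10=1. Every edge joins two different colors.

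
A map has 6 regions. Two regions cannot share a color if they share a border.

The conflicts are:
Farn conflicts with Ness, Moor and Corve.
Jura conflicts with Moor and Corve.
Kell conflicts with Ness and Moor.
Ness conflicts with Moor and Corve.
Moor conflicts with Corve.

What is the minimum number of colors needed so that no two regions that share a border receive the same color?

Farn, Ness, Moor, Corve pairwise conflict, so at least 4 colors are needed.
4 colors suffice: color 1 → {Moor}; color 2 → {Jura, Ness}; color 3 → {Kell, Corve}; color 4 → {Farn}. Every pair that conflicts lands in different colors.

4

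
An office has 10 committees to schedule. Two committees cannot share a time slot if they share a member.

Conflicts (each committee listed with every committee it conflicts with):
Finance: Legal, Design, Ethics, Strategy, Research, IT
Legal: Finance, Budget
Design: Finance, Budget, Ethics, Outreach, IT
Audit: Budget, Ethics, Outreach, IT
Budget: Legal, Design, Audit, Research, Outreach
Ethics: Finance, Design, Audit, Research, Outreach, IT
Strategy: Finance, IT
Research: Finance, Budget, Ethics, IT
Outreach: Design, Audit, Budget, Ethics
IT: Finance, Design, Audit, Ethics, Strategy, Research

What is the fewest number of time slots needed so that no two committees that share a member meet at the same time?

Finance, Ethics, Research, IT all conflict with each other, so at least 4 time slots are needed.
Using 4 time slots: Finance=3, Legal=2, Design=4, Audit=4, Budget=1, Ethics=2, Strategy=2, Research=4, Outreach=3, IT=1. Each listed conflict is separated.

4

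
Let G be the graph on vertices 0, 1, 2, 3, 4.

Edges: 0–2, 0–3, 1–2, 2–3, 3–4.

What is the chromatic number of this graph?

3

0, 2, 3 form a triangle, so at least 3 colors are needed.
3 colors suffice: color a → {1, 3}; color b → {2, 4}; color c → {0}. No two adjacent vertices share a color.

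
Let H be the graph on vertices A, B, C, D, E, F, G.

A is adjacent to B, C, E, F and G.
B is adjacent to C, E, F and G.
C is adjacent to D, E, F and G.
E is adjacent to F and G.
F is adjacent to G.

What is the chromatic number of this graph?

A, B, C, E, F, G form a clique, so at least 6 colors are needed.
6 colors suffice: color 1 → {C}; color 2 → {B, D}; color 3 → {F}; color 4 → {E}; color 5 → {G}; color 6 → {A}. Each edge has distinct colors on its endpoints.

6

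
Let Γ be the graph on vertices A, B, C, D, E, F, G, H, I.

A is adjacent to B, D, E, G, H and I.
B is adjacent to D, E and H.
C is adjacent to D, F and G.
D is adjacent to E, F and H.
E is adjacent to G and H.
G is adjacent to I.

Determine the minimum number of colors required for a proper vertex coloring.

5

A, B, D, E, H form a clique, so at least 5 colors are needed.
5 colors suffice: A=2, B=5, C=2, D=1, E=3, F=3, G=1, H=4, I=3. Every edge joins two different colors.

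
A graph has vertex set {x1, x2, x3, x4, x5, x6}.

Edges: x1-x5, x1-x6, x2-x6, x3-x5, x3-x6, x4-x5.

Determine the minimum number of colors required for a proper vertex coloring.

x4 and x5 are adjacent, so at least 2 colors are needed.
A valid assignment using 2 colors: x1=2, x2=2, x3=2, x4=2, x5=1, x6=1. No two adjacent vertices share a color.

2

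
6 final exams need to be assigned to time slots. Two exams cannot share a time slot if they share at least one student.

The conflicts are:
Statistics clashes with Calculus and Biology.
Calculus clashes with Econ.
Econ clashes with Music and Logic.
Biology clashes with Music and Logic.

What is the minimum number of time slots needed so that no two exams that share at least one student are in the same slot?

3

The cycle Biology-Statistics-Calculus-Econ-Music-Biology has odd length 5, so it cannot be 2-colored; at least 3 time slots are needed.
3 time slots suffice: time slot 1 → {Econ, Biology}; time slot 2 → {Calculus, Music, Logic}; time slot 3 → {Statistics}. Every pair that conflicts lands in different time slots.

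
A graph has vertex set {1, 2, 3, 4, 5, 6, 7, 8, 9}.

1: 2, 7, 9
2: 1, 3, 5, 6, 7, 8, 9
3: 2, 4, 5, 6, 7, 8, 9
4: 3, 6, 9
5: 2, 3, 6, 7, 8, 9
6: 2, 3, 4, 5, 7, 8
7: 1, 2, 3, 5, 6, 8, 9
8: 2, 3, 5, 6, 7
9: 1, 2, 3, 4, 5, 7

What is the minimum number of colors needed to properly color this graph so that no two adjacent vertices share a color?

2, 3, 5, 6, 7, 8 are mutually adjacent (a clique of size 6), so at least 6 colors are needed.
6 colors suffice: 1=a, 2=b, 3=a, 4=b, 5=d, 6=e, 7=c, 8=f, 9=e. No two adjacent vertices share a color.

6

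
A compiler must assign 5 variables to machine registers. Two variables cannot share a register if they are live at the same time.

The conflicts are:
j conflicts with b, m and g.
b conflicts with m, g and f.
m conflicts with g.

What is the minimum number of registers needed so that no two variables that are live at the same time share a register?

4

j, b, m, g pairwise conflict, so at least 4 registers are needed.
4 registers suffice: register 1 → {b}; register 2 → {j, f}; register 3 → {m}; register 4 → {g}. No two conflicting variables share a register.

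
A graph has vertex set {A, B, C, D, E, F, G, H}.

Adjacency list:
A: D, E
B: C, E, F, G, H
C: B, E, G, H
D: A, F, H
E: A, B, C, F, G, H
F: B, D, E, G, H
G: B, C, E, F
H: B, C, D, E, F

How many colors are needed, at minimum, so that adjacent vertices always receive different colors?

B, E, F, G are mutually adjacent (a clique of size 4), so at least 4 colors are needed.
4 colors suffice: color 1 → {D, E}; color 2 → {A, B}; color 3 → {C, F}; color 4 → {G, H}. Each edge has distinct colors on its endpoints.

4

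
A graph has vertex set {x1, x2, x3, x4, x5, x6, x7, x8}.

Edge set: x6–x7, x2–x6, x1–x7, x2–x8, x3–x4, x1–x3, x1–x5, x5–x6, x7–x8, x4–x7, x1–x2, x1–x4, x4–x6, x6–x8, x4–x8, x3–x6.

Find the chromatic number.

x4, x6, x7, x8 form a clique, so at least 4 colors are needed.
4 colors suffice: color red → {x1, x6}; color blue → {x2, x4, x5}; color green → {x3, x7}; color yellow → {x8}. Each edge has distinct colors on its endpoints.

4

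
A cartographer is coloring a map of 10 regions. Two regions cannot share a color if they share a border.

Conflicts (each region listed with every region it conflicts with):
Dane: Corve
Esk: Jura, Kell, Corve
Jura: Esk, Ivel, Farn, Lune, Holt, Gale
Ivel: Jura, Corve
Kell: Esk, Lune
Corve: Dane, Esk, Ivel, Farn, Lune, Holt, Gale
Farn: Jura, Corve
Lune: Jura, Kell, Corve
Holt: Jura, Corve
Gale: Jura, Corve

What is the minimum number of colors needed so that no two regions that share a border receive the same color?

2

Esk and Corve conflict, so at least 2 colors are needed.
A valid assignment using 2 colors: Dane=2, Esk=2, Jura=1, Ivel=2, Kell=1, Corve=1, Farn=2, Lune=2, Holt=2, Gale=2. Each listed conflict is separated.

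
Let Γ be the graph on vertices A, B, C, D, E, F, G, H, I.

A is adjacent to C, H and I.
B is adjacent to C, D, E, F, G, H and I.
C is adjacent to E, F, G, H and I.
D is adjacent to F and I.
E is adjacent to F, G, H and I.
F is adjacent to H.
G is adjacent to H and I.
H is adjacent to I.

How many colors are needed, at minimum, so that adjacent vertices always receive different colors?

B, C, E, G, H, I are pairwise adjacent (a clique of size 6), so at least 6 colors are needed.
6 colors suffice: color 1 → {C, D}; color 2 → {H}; color 3 → {F, I}; color 4 → {A, B}; color 5 → {E}; color 6 → {G}. No two adjacent vertices share a color.

6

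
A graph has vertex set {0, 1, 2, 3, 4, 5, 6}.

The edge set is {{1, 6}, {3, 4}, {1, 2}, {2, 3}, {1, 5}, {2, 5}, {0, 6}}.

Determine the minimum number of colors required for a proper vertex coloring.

1, 2, 5 are mutually adjacent, so at least 3 colors are needed.
One proper 3-coloring: 0=a, 1=a, 2=b, 3=a, 4=b, 5=c, 6=b. No two adjacent vertices share a color.

3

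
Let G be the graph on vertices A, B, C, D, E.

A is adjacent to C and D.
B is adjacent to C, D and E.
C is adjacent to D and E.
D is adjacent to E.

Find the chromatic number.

B, C, D, E form a clique, so at least 4 colors are needed.
One proper 4-coloring: A=3, B=3, C=2, D=1, E=4. No two adjacent vertices share a color.

4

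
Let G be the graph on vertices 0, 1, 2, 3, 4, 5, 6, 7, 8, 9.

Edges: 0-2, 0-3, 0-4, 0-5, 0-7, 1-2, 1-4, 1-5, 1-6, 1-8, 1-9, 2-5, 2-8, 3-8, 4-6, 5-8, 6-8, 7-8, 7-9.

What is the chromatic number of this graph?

4

1, 2, 5, 8 are mutually adjacent (a clique of size 4), so at least 4 colors are needed.
A valid assignment using 4 colors: 0=a, 1=a, 2=c, 3=c, 4=b, 5=d, 6=c, 7=c, 8=b, 9=b. Each edge has distinct colors on its endpoints.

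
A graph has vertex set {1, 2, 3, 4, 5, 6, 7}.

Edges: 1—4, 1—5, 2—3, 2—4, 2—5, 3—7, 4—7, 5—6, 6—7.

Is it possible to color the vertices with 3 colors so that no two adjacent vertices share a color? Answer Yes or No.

The chromatic number is 3. The cycle 5-2-3-7-6-5 has odd length 5, so it cannot be 2-colored; at least 3 colors are needed.
3 colors suffice: 1=b, 2=b, 3=a, 4=a, 5=a, 6=c, 7=b.
That is already a proper 3-coloring.

Yes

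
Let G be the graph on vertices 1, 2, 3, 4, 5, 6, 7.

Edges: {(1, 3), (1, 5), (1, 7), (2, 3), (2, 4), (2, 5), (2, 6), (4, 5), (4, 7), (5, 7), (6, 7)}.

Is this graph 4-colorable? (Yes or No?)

Yes

The chromatic number is 3. 4, 5, 7 are mutually adjacent, so at least 3 colors are needed.
3 colors suffice: color a → {2, 7}; color b → {3, 5, 6}; color c → {1, 4}.
Since 4 ≥ 3, a proper 4-coloring certainly exists.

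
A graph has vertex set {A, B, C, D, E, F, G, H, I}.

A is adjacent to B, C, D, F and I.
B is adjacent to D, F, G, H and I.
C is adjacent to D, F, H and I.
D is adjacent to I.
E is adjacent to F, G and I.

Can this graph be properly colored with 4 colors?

Yes

The chromatic number is 4. A, C, D, I form a clique, so at least 4 colors are needed.
A valid assignment using 4 colors: A=2, B=1, C=1, D=4, E=1, F=3, G=2, H=2, I=3.
That is already a proper 4-coloring.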